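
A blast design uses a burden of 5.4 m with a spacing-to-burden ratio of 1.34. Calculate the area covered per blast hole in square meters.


First, find the spacing:
Spacing = burden * ratio = 5.4 * 1.34
= 7.236 m
Then, calculate the area:
Area = burden * spacing = 5.4 * 7.236
= 39.0744 m^2

39.0744 m^2


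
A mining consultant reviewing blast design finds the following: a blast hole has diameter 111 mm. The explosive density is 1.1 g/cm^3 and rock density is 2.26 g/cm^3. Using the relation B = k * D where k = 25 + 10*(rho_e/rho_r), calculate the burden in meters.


3.3153 m

First, compute k:
rho_e / rho_r = 1.1 / 2.26 = 0.4867256637
k = 25 + 10 * 0.4867256637 = 29.86725664
Then, compute burden:
B = k * D / 1000 = 29.86725664 * 111 / 1000
= 3315.265487 / 1000
= 3.3153 m


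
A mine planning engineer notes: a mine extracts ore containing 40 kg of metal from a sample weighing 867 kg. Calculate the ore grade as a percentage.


Ore grade = (metal mass / ore mass) * 100
= (40 / 867) * 100
= 0.0461361015 * 100
= 4.6136%

4.6136%


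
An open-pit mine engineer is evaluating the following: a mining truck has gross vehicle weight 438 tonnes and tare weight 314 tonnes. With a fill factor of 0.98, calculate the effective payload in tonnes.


Maximum payload = gross - tare
= 438 - 314 = 124 tonnes
Effective payload = max payload * fill factor
= 124 * 0.98
= 121.52 tonnes

121.52 tonnes


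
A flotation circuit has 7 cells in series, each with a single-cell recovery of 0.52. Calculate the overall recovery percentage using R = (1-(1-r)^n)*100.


99.4129%

Complement of single-cell recovery:
1 - r = 1 - 0.52 = 0.48
Raise to power n:
(1 - r)^7 = 0.48^7 = 0.005870683423
Overall recovery:
R = (1 - 0.005870683423) * 100
= 99.4129%


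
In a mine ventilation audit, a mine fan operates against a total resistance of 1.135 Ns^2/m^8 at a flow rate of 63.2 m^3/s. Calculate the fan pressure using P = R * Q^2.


Compute Q^2:
Q^2 = 63.2^2 = 3994.24
Compute pressure:
P = R * Q^2 = 1.135 * 3994.24
= 4533.4624 Pa

4533.4624 Pa


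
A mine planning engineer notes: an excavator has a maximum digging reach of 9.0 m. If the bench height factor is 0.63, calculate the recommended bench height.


5.67 m

Bench height = reach * factor
= 9.0 * 0.63
= 5.67 m


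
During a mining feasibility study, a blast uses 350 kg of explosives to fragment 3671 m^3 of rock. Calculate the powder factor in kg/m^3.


Powder factor = explosive mass / rock volume
= 350 / 3671
= 0.0953 kg/m^3

0.0953 kg/m^3


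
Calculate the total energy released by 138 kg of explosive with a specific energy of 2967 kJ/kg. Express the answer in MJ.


409.446 MJ

Energy = mass * specific_energy / 1000
= 138 * 2967 / 1000
= 409446 / 1000
= 409.446 MJ


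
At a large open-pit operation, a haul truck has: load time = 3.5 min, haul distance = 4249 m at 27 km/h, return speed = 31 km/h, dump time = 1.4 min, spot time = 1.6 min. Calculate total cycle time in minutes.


Convert haul speed to m/min: 27 * 1000/60 = 450 m/min
Haul time = 4249 / 450 = 9.442222222 min
Convert return speed to m/min: 31 * 1000/60 = 516.6666667 m/min
Return time = 4249 / 516.6666667 = 8.223870968 min
Total cycle time:
= 3.5 + 9.442222222 + 1.4 + 8.223870968 + 1.6
= 24.1661 min

24.1661 min


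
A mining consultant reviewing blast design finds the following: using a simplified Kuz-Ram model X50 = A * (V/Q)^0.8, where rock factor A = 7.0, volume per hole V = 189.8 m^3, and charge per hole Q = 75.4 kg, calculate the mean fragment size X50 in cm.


Compute V/Q:
V/Q = 189.8 / 75.4 = 2.517241379
Raise to the power 0.8:
(V/Q)^0.8 = 2.517241379^0.8 = 2.092858613
Multiply by A:
X50 = 7.0 * 2.092858613
= 14.65 cm

14.65 cm


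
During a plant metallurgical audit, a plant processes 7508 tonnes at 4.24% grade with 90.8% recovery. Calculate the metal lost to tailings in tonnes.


Total metal in feed:
= 7508 * 4.24 / 100 = 318.3392 tonnes
Metal recovered:
= 318.3392 * 90.8 / 100 = 289.0519936 tonnes
Metal lost to tailings:
= 318.3392 - 289.0519936
= 29.2872 tonnes

29.2872 tonnes


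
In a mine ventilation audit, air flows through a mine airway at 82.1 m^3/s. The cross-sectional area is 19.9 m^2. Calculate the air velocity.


4.1256 m/s

Velocity = flow rate / cross-sectional area
= 82.1 / 19.9
= 4.1256 m/s


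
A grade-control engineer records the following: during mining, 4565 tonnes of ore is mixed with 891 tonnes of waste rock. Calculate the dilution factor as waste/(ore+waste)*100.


16.3306%

Total material = ore + waste
= 4565 + 891 = 5456 tonnes
Dilution = waste / total * 100
= 891 / 5456 * 100
= 0.1633064516 * 100
= 16.3306%


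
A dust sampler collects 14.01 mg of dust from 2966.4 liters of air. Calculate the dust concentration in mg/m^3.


4.7229 mg/m^3

Convert liters to m^3: 1 m^3 = 1000 L
Concentration = mass / volume * 1000
= 14.01 / 2966.4 * 1000
= 0.00472289644 * 1000
= 4.7229 mg/m^3


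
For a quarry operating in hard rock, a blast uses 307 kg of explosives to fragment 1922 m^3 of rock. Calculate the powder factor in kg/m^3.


Powder factor = explosive mass / rock volume
= 307 / 1922
= 0.1597 kg/m^3

0.1597 kg/m^3


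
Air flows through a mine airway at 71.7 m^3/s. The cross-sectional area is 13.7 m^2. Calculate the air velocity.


Velocity = flow rate / cross-sectional area
= 71.7 / 13.7
= 5.2336 m/s

5.2336 m/s


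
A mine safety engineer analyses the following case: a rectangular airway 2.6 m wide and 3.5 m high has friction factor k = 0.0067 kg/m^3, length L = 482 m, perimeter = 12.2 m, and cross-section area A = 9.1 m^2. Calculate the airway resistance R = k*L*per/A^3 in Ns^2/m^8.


0.0523 Ns^2/m^8

Compute the numerator:
k * L * per = 0.0067 * 482 * 12.2
= 39.39868
Compute the denominator:
A^3 = 9.1^3 = 753.571
Resistance:
R = 39.39868 / 753.571
= 0.0523 Ns^2/m^8


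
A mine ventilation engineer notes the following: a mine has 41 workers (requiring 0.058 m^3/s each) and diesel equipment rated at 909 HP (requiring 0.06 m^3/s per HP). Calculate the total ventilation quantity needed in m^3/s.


Airflow for workers:
Q_people = 41 * 0.058 = 2.378 m^3/s
Airflow for diesel equipment:
Q_diesel = 909 * 0.06 = 54.54 m^3/s
Total ventilation:
Q_total = 2.378 + 54.54
= 56.918 m^3/s

56.918 m^3/s


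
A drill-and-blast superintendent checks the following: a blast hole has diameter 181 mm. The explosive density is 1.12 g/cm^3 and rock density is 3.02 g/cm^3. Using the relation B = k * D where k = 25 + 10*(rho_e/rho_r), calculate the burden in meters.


5.1963 m

First, compute k:
rho_e / rho_r = 1.12 / 3.02 = 0.3708609272
k = 25 + 10 * 0.3708609272 = 28.70860927
Then, compute burden:
B = k * D / 1000 = 28.70860927 * 181 / 1000
= 5196.258278 / 1000
= 5.1963 m


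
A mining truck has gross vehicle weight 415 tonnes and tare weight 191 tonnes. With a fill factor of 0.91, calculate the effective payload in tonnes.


203.84 tonnes

Maximum payload = gross - tare
= 415 - 191 = 224 tonnes
Effective payload = max payload * fill factor
= 224 * 0.91
= 203.84 tonnes


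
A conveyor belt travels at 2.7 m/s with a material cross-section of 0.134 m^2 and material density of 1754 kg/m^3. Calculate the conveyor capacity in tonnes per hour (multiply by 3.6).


Volumetric flow = speed * area
= 2.7 * 0.134 = 0.3618 m^3/s
Mass flow = volumetric * density
= 0.3618 * 1754 = 634.5972 kg/s
Convert to t/h: multiply by 3.6
Capacity = 634.5972 * 3.6
= 2284.5499 t/h

2284.5499 t/h


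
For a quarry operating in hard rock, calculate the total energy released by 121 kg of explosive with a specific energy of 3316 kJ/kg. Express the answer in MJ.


Energy = mass * specific_energy / 1000
= 121 * 3316 / 1000
= 401236 / 1000
= 401.236 MJ

401.236 MJ


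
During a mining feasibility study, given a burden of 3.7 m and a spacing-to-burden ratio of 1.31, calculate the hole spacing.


4.847 m

Spacing = burden * ratio
= 3.7 * 1.31
= 4.847 m


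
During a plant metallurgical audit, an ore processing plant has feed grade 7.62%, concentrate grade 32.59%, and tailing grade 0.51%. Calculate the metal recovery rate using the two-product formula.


94.7905%

Using the two-product formula:
R = 100 * c * (f - t) / (f * (c - t))
Numerator = 100 * 32.59 * (7.62 - 0.51)
= 100 * 32.59 * 7.11
= 23171.49
Denominator = 7.62 * (32.59 - 0.51)
= 7.62 * 32.08
= 244.4496
R = 23171.49 / 244.4496
= 94.7905%


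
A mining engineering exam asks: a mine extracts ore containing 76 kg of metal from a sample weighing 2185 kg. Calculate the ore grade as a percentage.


Ore grade = (metal mass / ore mass) * 100
= (76 / 2185) * 100
= 0.0347826087 * 100
= 3.4783%

3.4783%


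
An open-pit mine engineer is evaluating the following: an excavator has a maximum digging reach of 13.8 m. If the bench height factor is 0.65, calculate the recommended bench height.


8.97 m

Bench height = reach * factor
= 13.8 * 0.65
= 8.97 m


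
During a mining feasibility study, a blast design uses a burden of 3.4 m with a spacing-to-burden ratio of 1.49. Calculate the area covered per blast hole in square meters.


17.2244 m^2

First, find the spacing:
Spacing = burden * ratio = 3.4 * 1.49
= 5.066 m
Then, calculate the area:
Area = burden * spacing = 3.4 * 5.066
= 17.2244 m^2


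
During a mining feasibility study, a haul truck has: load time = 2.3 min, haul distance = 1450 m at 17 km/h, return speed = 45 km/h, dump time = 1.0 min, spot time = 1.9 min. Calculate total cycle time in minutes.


Convert haul speed to m/min: 17 * 1000/60 = 283.3333333 m/min
Haul time = 1450 / 283.3333333 = 5.117647059 min
Convert return speed to m/min: 45 * 1000/60 = 750 m/min
Return time = 1450 / 750 = 1.933333333 min
Total cycle time:
= 2.3 + 5.117647059 + 1.0 + 1.933333333 + 1.9
= 12.251 min

12.251 min


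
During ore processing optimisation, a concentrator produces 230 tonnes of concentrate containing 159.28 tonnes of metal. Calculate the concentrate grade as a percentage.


Grade = (metal in concentrate / concentrate mass) * 100
= (159.28 / 230) * 100
= 0.6925217391 * 100
= 69.2522%

69.2522%


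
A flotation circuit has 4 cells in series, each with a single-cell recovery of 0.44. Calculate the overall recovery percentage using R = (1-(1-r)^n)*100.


Complement of single-cell recovery:
1 - r = 1 - 0.44 = 0.56
Raise to power n:
(1 - r)^4 = 0.56^4 = 0.09834496
Overall recovery:
R = (1 - 0.09834496) * 100
= 90.1655%

90.1655%


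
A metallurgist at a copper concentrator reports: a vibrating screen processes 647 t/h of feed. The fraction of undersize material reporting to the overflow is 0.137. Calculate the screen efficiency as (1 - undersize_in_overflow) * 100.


86.3%

Screen efficiency = (1 - fraction of undersize in overflow) * 100
= (1 - 0.137) * 100
= 0.863 * 100
= 86.3%


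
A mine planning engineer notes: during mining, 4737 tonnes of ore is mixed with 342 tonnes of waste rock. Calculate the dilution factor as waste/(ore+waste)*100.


6.7336%

Total material = ore + waste
= 4737 + 342 = 5079 tonnes
Dilution = waste / total * 100
= 342 / 5079 * 100
= 0.06733608978 * 100
= 6.7336%


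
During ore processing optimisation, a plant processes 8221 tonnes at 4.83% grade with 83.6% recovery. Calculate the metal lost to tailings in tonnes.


Total metal in feed:
= 8221 * 4.83 / 100 = 397.0743 tonnes
Metal recovered:
= 397.0743 * 83.6 / 100 = 331.9541148 tonnes
Metal lost to tailings:
= 397.0743 - 331.9541148
= 65.1202 tonnes

65.1202 tonnes


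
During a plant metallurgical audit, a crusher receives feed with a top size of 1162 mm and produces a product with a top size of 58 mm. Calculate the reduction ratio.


20.0345

Reduction ratio = feed size / product size
= 1162 / 58
= 20.0345


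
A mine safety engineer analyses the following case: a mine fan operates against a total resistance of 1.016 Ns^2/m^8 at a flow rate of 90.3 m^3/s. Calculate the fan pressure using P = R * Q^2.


Compute Q^2:
Q^2 = 90.3^2 = 8154.09
Compute pressure:
P = R * Q^2 = 1.016 * 8154.09
= 8284.5554 Pa

8284.5554 Pa


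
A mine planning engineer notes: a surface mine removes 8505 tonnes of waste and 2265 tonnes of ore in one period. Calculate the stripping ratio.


Stripping ratio = waste tonnage / ore tonnage
= 8505 / 2265
= 3.755

3.755


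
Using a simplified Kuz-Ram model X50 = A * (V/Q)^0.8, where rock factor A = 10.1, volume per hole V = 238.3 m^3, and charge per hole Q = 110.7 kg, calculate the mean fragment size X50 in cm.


Compute V/Q:
V/Q = 238.3 / 110.7 = 2.15266486
Raise to the power 0.8:
(V/Q)^0.8 = 2.15266486^0.8 = 1.846635317
Multiply by A:
X50 = 10.1 * 1.846635317
= 18.651 cm

18.651 cm


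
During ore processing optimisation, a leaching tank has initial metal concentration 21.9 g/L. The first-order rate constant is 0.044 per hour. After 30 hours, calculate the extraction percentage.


73.2865%

Compute the exponent:
-k * t = -0.044 * 30 = -1.32
Remaining concentration:
C = 21.9 * exp(-1.32)
= 21.9 * 0.267135302
= 5.850263113 g/L
Extracted = 21.9 - 5.850263113 = 16.04973689 g/L
Extraction % = 16.04973689 / 21.9 * 100
= 73.2865%


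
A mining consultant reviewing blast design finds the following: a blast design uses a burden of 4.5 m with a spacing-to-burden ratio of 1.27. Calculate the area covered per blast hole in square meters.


First, find the spacing:
Spacing = burden * ratio = 4.5 * 1.27
= 5.715 m
Then, calculate the area:
Area = burden * spacing = 4.5 * 5.715
= 25.7175 m^2

25.7175 m^2


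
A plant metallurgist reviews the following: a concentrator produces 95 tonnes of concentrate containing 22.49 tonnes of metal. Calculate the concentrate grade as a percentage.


Grade = (metal in concentrate / concentrate mass) * 100
= (22.49 / 95) * 100
= 0.2367368421 * 100
= 23.6737%

23.6737%


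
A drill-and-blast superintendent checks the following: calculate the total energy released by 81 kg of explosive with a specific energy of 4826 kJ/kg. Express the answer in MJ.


Energy = mass * specific_energy / 1000
= 81 * 4826 / 1000
= 390906 / 1000
= 390.906 MJ

390.906 MJ


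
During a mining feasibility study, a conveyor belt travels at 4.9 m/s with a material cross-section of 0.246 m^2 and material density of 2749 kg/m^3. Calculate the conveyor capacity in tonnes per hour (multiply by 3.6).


Volumetric flow = speed * area
= 4.9 * 0.246 = 1.2054 m^3/s
Mass flow = volumetric * density
= 1.2054 * 2749 = 3313.6446 kg/s
Convert to t/h: multiply by 3.6
Capacity = 3313.6446 * 3.6
= 11929.1206 t/h

11929.1206 t/h


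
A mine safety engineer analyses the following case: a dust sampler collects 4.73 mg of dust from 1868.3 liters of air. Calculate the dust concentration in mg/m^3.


2.5317 mg/m^3

Convert liters to m^3: 1 m^3 = 1000 L
Concentration = mass / volume * 1000
= 4.73 / 1868.3 * 1000
= 0.002531713322 * 1000
= 2.5317 mg/m^3


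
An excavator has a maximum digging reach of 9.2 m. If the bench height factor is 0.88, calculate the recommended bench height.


Bench height = reach * factor
= 9.2 * 0.88
= 8.096 m

8.096 m


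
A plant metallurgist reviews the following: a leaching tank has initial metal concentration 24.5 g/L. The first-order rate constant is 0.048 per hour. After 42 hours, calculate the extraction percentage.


Compute the exponent:
-k * t = -0.048 * 42 = -2.016
Remaining concentration:
C = 24.5 * exp(-2.016)
= 24.5 * 0.1331871496
= 3.263085165 g/L
Extracted = 24.5 - 3.263085165 = 21.23691483 g/L
Extraction % = 21.23691483 / 24.5 * 100
= 86.6813%

86.6813%


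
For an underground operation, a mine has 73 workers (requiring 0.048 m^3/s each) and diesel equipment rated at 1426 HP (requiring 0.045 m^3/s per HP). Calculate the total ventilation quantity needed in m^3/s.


67.674 m^3/s

Airflow for workers:
Q_people = 73 * 0.048 = 3.504 m^3/s
Airflow for diesel equipment:
Q_diesel = 1426 * 0.045 = 64.17 m^3/s
Total ventilation:
Q_total = 3.504 + 64.17
= 67.674 m^3/s


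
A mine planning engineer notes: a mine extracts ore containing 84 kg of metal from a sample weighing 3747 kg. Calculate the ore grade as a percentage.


2.2418%

Ore grade = (metal mass / ore mass) * 100
= (84 / 3747) * 100
= 0.02241793435 * 100
= 2.2418%


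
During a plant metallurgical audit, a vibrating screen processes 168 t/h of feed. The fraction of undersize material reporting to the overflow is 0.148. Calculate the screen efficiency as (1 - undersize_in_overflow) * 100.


Screen efficiency = (1 - fraction of undersize in overflow) * 100
= (1 - 0.148) * 100
= 0.852 * 100
= 85.2%

85.2%


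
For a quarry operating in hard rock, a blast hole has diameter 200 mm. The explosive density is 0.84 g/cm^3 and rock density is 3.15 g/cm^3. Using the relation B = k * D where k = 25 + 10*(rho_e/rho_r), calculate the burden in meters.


5.5333 m

First, compute k:
rho_e / rho_r = 0.84 / 3.15 = 0.2666666667
k = 25 + 10 * 0.2666666667 = 27.66666667
Then, compute burden:
B = k * D / 1000 = 27.66666667 * 200 / 1000
= 5533.333333 / 1000
= 5.5333 m


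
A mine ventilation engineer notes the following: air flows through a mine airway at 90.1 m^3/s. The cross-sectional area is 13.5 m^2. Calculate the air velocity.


6.6741 m/s

Velocity = flow rate / cross-sectional area
= 90.1 / 13.5
= 6.6741 m/s


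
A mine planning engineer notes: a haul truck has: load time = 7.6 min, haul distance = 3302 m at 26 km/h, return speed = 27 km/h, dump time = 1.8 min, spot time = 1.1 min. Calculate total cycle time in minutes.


Convert haul speed to m/min: 26 * 1000/60 = 433.3333333 m/min
Haul time = 3302 / 433.3333333 = 7.62 min
Convert return speed to m/min: 27 * 1000/60 = 450 m/min
Return time = 3302 / 450 = 7.337777778 min
Total cycle time:
= 7.6 + 7.62 + 1.8 + 7.337777778 + 1.1
= 25.4578 min

25.4578 min


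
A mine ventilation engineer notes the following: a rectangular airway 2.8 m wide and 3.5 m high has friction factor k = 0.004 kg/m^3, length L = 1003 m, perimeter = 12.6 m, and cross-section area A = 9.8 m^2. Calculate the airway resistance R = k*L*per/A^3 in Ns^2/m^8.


Compute the numerator:
k * L * per = 0.004 * 1003 * 12.6
= 50.5512
Compute the denominator:
A^3 = 9.8^3 = 941.192
Resistance:
R = 50.5512 / 941.192
= 0.0537 Ns^2/m^8

0.0537 Ns^2/m^8


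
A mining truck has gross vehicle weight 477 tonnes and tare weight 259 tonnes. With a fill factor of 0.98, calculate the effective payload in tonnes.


Maximum payload = gross - tare
= 477 - 259 = 218 tonnes
Effective payload = max payload * fill factor
= 218 * 0.98
= 213.64 tonnes

213.64 tonnes


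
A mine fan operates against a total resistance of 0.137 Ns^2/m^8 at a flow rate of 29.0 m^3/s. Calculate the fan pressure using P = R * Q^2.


Compute Q^2:
Q^2 = 29.0^2 = 841.0
Compute pressure:
P = R * Q^2 = 0.137 * 841.0
= 115.217 Pa

115.217 Pa


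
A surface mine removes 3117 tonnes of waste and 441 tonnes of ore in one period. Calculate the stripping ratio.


Stripping ratio = waste tonnage / ore tonnage
= 3117 / 441
= 7.068

7.068


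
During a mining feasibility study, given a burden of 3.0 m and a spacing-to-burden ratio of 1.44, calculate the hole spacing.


Spacing = burden * ratio
= 3.0 * 1.44
= 4.32 m

4.32 m


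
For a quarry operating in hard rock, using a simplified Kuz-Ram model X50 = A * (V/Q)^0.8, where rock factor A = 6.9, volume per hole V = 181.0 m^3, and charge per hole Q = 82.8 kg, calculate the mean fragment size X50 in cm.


12.8993 cm

Compute V/Q:
V/Q = 181.0 / 82.8 = 2.185990338
Raise to the power 0.8:
(V/Q)^0.8 = 2.185990338^0.8 = 1.869470388
Multiply by A:
X50 = 6.9 * 1.869470388
= 12.8993 cm


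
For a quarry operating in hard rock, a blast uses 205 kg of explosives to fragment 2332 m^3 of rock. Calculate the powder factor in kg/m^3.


0.0879 kg/m^3

Powder factor = explosive mass / rock volume
= 205 / 2332
= 0.0879 kg/m^3


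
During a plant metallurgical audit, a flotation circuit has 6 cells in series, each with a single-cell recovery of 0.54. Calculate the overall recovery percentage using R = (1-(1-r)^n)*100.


99.0526%

Complement of single-cell recovery:
1 - r = 1 - 0.54 = 0.46
Raise to power n:
(1 - r)^6 = 0.46^6 = 0.009474296896
Overall recovery:
R = (1 - 0.009474296896) * 100
= 99.0526%


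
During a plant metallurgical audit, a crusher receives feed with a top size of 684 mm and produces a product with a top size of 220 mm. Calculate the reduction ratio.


3.1091

Reduction ratio = feed size / product size
= 684 / 220
= 3.1091


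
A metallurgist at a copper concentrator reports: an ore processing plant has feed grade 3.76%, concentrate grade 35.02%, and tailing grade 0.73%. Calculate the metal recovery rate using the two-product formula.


82.3007%

Using the two-product formula:
R = 100 * c * (f - t) / (f * (c - t))
Numerator = 100 * 35.02 * (3.76 - 0.73)
= 100 * 35.02 * 3.03
= 10611.06
Denominator = 3.76 * (35.02 - 0.73)
= 3.76 * 34.29
= 128.9304
R = 10611.06 / 128.9304
= 82.3007%


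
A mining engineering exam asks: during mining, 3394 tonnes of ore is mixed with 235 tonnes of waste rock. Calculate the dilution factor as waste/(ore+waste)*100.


Total material = ore + waste
= 3394 + 235 = 3629 tonnes
Dilution = waste / total * 100
= 235 / 3629 * 100
= 0.06475613117 * 100
= 6.4756%

6.4756%


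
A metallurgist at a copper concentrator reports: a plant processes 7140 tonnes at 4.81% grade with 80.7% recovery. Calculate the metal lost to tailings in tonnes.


Total metal in feed:
= 7140 * 4.81 / 100 = 343.434 tonnes
Metal recovered:
= 343.434 * 80.7 / 100 = 277.151238 tonnes
Metal lost to tailings:
= 343.434 - 277.151238
= 66.2828 tonnes

66.2828 tonnes


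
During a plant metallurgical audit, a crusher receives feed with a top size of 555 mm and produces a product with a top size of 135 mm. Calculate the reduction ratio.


Reduction ratio = feed size / product size
= 555 / 135
= 4.1111

4.1111


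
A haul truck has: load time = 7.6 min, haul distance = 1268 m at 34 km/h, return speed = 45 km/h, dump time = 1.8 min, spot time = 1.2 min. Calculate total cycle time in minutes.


Convert haul speed to m/min: 34 * 1000/60 = 566.6666667 m/min
Haul time = 1268 / 566.6666667 = 2.237647059 min
Convert return speed to m/min: 45 * 1000/60 = 750 m/min
Return time = 1268 / 750 = 1.690666667 min
Total cycle time:
= 7.6 + 2.237647059 + 1.8 + 1.690666667 + 1.2
= 14.5283 min

14.5283 min


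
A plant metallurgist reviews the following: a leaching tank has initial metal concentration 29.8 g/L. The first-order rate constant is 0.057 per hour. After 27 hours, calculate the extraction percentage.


78.5404%

Compute the exponent:
-k * t = -0.057 * 27 = -1.539
Remaining concentration:
C = 29.8 * exp(-1.539)
= 29.8 * 0.2145955898
= 6.394948575 g/L
Extracted = 29.8 - 6.394948575 = 23.40505143 g/L
Extraction % = 23.40505143 / 29.8 * 100
= 78.5404%


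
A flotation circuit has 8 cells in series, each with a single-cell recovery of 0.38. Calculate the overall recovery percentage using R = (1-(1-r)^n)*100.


97.8166%

Complement of single-cell recovery:
1 - r = 1 - 0.38 = 0.62
Raise to power n:
(1 - r)^8 = 0.62^8 = 0.02183401056
Overall recovery:
R = (1 - 0.02183401056) * 100
= 97.8166%


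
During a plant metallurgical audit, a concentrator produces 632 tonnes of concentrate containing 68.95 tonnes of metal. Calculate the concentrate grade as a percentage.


10.9098%

Grade = (metal in concentrate / concentrate mass) * 100
= (68.95 / 632) * 100
= 0.1090981013 * 100
= 10.9098%


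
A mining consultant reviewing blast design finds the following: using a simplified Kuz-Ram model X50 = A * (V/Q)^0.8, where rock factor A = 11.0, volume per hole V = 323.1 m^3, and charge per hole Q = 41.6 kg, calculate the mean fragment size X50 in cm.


56.7006 cm

Compute V/Q:
V/Q = 323.1 / 41.6 = 7.766826923
Raise to the power 0.8:
(V/Q)^0.8 = 7.766826923^0.8 = 5.154599199
Multiply by A:
X50 = 11.0 * 5.154599199
= 56.7006 cm


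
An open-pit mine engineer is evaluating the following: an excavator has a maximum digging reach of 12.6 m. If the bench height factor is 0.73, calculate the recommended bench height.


9.198 m

Bench height = reach * factor
= 12.6 * 0.73
= 9.198 m


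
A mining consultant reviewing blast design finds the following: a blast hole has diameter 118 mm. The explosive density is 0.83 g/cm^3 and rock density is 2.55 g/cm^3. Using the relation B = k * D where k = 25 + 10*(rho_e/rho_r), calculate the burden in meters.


3.3341 m

First, compute k:
rho_e / rho_r = 0.83 / 2.55 = 0.3254901961
k = 25 + 10 * 0.3254901961 = 28.25490196
Then, compute burden:
B = k * D / 1000 = 28.25490196 * 118 / 1000
= 3334.078431 / 1000
= 3.3341 m


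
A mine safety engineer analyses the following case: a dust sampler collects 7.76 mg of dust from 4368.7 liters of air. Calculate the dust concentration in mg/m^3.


Convert liters to m^3: 1 m^3 = 1000 L
Concentration = mass / volume * 1000
= 7.76 / 4368.7 * 1000
= 0.001776272118 * 1000
= 1.7763 mg/m^3

1.7763 mg/m^3


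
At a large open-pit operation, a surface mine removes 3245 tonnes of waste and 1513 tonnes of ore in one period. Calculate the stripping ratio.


Stripping ratio = waste tonnage / ore tonnage
= 3245 / 1513
= 2.1447

2.1447


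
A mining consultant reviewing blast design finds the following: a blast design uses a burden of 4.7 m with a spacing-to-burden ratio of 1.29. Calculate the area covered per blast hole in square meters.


First, find the spacing:
Spacing = burden * ratio = 4.7 * 1.29
= 6.063 m
Then, calculate the area:
Area = burden * spacing = 4.7 * 6.063
= 28.4961 m^2

28.4961 m^2


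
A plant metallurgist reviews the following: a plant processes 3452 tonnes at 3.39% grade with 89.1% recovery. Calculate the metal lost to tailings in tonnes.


12.7555 tonnes

Total metal in feed:
= 3452 * 3.39 / 100 = 117.0228 tonnes
Metal recovered:
= 117.0228 * 89.1 / 100 = 104.2673148 tonnes
Metal lost to tailings:
= 117.0228 - 104.2673148
= 12.7555 tonnes


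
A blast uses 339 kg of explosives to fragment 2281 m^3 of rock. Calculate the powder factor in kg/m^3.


0.1486 kg/m^3

Powder factor = explosive mass / rock volume
= 339 / 2281
= 0.1486 kg/m^3


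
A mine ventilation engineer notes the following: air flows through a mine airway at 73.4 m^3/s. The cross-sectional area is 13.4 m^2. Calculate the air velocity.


Velocity = flow rate / cross-sectional area
= 73.4 / 13.4
= 5.4776 m/s

5.4776 m/s


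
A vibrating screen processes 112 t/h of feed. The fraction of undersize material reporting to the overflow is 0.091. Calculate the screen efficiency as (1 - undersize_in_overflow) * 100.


Screen efficiency = (1 - fraction of undersize in overflow) * 100
= (1 - 0.091) * 100
= 0.909 * 100
= 90.9%

90.9%


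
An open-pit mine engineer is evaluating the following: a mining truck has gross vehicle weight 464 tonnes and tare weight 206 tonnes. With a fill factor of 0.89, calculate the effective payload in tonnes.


229.62 tonnes

Maximum payload = gross - tare
= 464 - 206 = 258 tonnes
Effective payload = max payload * fill factor
= 258 * 0.89
= 229.62 tonnes


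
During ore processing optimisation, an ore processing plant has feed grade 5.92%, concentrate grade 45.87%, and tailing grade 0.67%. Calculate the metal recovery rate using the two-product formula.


Using the two-product formula:
R = 100 * c * (f - t) / (f * (c - t))
Numerator = 100 * 45.87 * (5.92 - 0.67)
= 100 * 45.87 * 5.25
= 24081.75
Denominator = 5.92 * (45.87 - 0.67)
= 5.92 * 45.2
= 267.584
R = 24081.75 / 267.584
= 89.997%

89.997%


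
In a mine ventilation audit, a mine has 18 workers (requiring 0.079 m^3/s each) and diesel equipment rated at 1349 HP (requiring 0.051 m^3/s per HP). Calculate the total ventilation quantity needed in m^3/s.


70.221 m^3/s

Airflow for workers:
Q_people = 18 * 0.079 = 1.422 m^3/s
Airflow for diesel equipment:
Q_diesel = 1349 * 0.051 = 68.799 m^3/s
Total ventilation:
Q_total = 1.422 + 68.799
= 70.221 m^3/s


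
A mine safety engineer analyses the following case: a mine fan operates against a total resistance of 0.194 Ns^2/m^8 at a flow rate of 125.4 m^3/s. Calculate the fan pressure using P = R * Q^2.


Compute Q^2:
Q^2 = 125.4^2 = 15725.16
Compute pressure:
P = R * Q^2 = 0.194 * 15725.16
= 3050.681 Pa

3050.681 Pa


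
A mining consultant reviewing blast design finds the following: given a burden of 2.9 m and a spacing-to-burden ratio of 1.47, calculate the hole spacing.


Spacing = burden * ratio
= 2.9 * 1.47
= 4.263 m

4.263 m


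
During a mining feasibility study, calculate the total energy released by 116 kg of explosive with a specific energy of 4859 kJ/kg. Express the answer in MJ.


Energy = mass * specific_energy / 1000
= 116 * 4859 / 1000
= 563644 / 1000
= 563.644 MJ

563.644 MJ


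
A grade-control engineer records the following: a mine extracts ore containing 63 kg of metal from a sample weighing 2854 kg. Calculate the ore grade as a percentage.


Ore grade = (metal mass / ore mass) * 100
= (63 / 2854) * 100
= 0.02207428171 * 100
= 2.2074%

2.2074%


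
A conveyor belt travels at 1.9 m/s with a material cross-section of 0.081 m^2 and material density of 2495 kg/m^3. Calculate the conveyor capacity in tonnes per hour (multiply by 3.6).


1382.3298 t/h

Volumetric flow = speed * area
= 1.9 * 0.081 = 0.1539 m^3/s
Mass flow = volumetric * density
= 0.1539 * 2495 = 383.9805 kg/s
Convert to t/h: multiply by 3.6
Capacity = 383.9805 * 3.6
= 1382.3298 t/h


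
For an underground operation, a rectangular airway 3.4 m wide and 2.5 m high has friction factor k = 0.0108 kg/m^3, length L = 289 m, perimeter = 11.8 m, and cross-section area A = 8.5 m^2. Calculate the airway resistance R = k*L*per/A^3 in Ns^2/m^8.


Compute the numerator:
k * L * per = 0.0108 * 289 * 11.8
= 36.83016
Compute the denominator:
A^3 = 8.5^3 = 614.125
Resistance:
R = 36.83016 / 614.125
= 0.06 Ns^2/m^8

0.06 Ns^2/m^8


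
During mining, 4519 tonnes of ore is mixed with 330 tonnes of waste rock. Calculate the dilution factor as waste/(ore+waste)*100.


Total material = ore + waste
= 4519 + 330 = 4849 tonnes
Dilution = waste / total * 100
= 330 / 4849 * 100
= 0.06805526913 * 100
= 6.8055%

6.8055%


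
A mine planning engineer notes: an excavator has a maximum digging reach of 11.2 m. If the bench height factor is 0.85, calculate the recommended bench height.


Bench height = reach * factor
= 11.2 * 0.85
= 9.52 m

9.52 m


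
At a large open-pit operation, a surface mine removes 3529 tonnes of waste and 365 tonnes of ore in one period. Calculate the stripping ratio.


Stripping ratio = waste tonnage / ore tonnage
= 3529 / 365
= 9.6685

9.6685


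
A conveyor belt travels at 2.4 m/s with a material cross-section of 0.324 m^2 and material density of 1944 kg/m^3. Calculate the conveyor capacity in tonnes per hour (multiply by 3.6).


5441.9558 t/h

Volumetric flow = speed * area
= 2.4 * 0.324 = 0.7776 m^3/s
Mass flow = volumetric * density
= 0.7776 * 1944 = 1511.6544 kg/s
Convert to t/h: multiply by 3.6
Capacity = 1511.6544 * 3.6
= 5441.9558 t/h


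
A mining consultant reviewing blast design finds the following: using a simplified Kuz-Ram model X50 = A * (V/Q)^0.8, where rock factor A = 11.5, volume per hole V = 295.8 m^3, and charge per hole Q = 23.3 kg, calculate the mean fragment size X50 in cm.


87.8237 cm

Compute V/Q:
V/Q = 295.8 / 23.3 = 12.69527897
Raise to the power 0.8:
(V/Q)^0.8 = 12.69527897^0.8 = 7.636841884
Multiply by A:
X50 = 11.5 * 7.636841884
= 87.8237 cm


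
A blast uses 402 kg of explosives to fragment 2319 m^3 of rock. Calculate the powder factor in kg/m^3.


Powder factor = explosive mass / rock volume
= 402 / 2319
= 0.1734 kg/m^3

0.1734 kg/m^3


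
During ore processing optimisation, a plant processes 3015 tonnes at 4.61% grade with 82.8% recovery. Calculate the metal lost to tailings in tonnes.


23.9065 tonnes

Total metal in feed:
= 3015 * 4.61 / 100 = 138.9915 tonnes
Metal recovered:
= 138.9915 * 82.8 / 100 = 115.084962 tonnes
Metal lost to tailings:
= 138.9915 - 115.084962
= 23.9065 tonnes


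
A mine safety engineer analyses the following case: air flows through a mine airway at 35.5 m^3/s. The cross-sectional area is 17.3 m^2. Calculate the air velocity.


Velocity = flow rate / cross-sectional area
= 35.5 / 17.3
= 2.052 m/s

2.052 m/s


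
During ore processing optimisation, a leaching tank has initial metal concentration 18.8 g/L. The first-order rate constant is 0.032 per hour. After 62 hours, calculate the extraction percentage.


86.2482%

Compute the exponent:
-k * t = -0.032 * 62 = -1.984
Remaining concentration:
C = 18.8 * exp(-1.984)
= 18.8 * 0.1375180634
= 2.585339593 g/L
Extracted = 18.8 - 2.585339593 = 16.21466041 g/L
Extraction % = 16.21466041 / 18.8 * 100
= 86.2482%


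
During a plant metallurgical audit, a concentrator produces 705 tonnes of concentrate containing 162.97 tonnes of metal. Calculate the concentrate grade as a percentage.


Grade = (metal in concentrate / concentrate mass) * 100
= (162.97 / 705) * 100
= 0.2311631206 * 100
= 23.1163%

23.1163%


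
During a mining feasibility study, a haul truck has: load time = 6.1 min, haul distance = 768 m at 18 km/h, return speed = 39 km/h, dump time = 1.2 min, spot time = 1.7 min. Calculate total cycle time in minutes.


Convert haul speed to m/min: 18 * 1000/60 = 300 m/min
Haul time = 768 / 300 = 2.56 min
Convert return speed to m/min: 39 * 1000/60 = 650 m/min
Return time = 768 / 650 = 1.181538462 min
Total cycle time:
= 6.1 + 2.56 + 1.2 + 1.181538462 + 1.7
= 12.7415 min

12.7415 min


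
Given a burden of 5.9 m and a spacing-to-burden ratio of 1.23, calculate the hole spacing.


Spacing = burden * ratio
= 5.9 * 1.23
= 7.257 m

7.257 m


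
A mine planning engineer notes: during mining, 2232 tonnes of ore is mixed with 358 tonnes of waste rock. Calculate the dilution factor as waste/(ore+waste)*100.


Total material = ore + waste
= 2232 + 358 = 2590 tonnes
Dilution = waste / total * 100
= 358 / 2590 * 100
= 0.1382239382 * 100
= 13.8224%

13.8224%


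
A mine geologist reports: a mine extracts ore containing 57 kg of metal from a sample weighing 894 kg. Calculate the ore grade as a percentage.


Ore grade = (metal mass / ore mass) * 100
= (57 / 894) * 100
= 0.06375838926 * 100
= 6.3758%

6.3758%


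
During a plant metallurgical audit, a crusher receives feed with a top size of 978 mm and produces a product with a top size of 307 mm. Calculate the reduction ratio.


Reduction ratio = feed size / product size
= 978 / 307
= 3.1857

3.1857


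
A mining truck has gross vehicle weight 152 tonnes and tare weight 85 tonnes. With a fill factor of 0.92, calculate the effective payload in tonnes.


61.64 tonnes

Maximum payload = gross - tare
= 152 - 85 = 67 tonnes
Effective payload = max payload * fill factor
= 67 * 0.92
= 61.64 tonnes


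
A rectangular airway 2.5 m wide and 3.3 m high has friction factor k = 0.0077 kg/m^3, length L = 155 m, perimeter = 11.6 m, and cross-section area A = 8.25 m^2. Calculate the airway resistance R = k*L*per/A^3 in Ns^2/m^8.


Compute the numerator:
k * L * per = 0.0077 * 155 * 11.6
= 13.8446
Compute the denominator:
A^3 = 8.25^3 = 561.515625
Resistance:
R = 13.8446 / 561.515625
= 0.0247 Ns^2/m^8

0.0247 Ns^2/m^8


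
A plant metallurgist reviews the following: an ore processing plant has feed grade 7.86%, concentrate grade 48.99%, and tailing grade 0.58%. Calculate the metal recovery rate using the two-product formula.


Using the two-product formula:
R = 100 * c * (f - t) / (f * (c - t))
Numerator = 100 * 48.99 * (7.86 - 0.58)
= 100 * 48.99 * 7.28
= 35664.72
Denominator = 7.86 * (48.99 - 0.58)
= 7.86 * 48.41
= 380.5026
R = 35664.72 / 380.5026
= 93.7306%

93.7306%


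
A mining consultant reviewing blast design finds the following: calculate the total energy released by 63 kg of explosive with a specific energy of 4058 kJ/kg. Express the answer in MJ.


Energy = mass * specific_energy / 1000
= 63 * 4058 / 1000
= 255654 / 1000
= 255.654 MJ

255.654 MJ


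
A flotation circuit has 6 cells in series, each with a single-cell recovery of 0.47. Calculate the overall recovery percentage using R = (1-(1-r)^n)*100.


Complement of single-cell recovery:
1 - r = 1 - 0.47 = 0.53
Raise to power n:
(1 - r)^6 = 0.53^6 = 0.02216436113
Overall recovery:
R = (1 - 0.02216436113) * 100
= 97.7836%

97.7836%


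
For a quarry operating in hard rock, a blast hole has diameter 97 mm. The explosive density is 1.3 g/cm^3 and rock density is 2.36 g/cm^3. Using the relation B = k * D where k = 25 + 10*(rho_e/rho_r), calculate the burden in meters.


First, compute k:
rho_e / rho_r = 1.3 / 2.36 = 0.5508474576
k = 25 + 10 * 0.5508474576 = 30.50847458
Then, compute burden:
B = k * D / 1000 = 30.50847458 * 97 / 1000
= 2959.322034 / 1000
= 2.9593 m

2.9593 m


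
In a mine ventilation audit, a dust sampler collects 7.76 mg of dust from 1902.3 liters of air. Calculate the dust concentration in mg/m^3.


4.0793 mg/m^3

Convert liters to m^3: 1 m^3 = 1000 L
Concentration = mass / volume * 1000
= 7.76 / 1902.3 * 1000
= 0.00407927246 * 1000
= 4.0793 mg/m^3


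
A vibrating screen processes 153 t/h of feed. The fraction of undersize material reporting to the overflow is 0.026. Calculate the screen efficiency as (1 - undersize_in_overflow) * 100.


97.4%

Screen efficiency = (1 - fraction of undersize in overflow) * 100
= (1 - 0.026) * 100
= 0.974 * 100
= 97.4%


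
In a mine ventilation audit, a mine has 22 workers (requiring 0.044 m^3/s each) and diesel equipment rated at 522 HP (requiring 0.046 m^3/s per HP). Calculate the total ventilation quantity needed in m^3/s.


24.98 m^3/s

Airflow for workers:
Q_people = 22 * 0.044 = 0.968 m^3/s
Airflow for diesel equipment:
Q_diesel = 522 * 0.046 = 24.012 m^3/s
Total ventilation:
Q_total = 0.968 + 24.012
= 24.98 m^3/s


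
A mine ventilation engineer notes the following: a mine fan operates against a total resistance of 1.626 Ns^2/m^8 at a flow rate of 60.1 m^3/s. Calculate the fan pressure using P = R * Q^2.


5873.1283 Pa

Compute Q^2:
Q^2 = 60.1^2 = 3612.01
Compute pressure:
P = R * Q^2 = 1.626 * 3612.01
= 5873.1283 Pa


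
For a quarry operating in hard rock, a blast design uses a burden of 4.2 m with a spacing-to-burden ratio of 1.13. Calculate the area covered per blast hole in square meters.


First, find the spacing:
Spacing = burden * ratio = 4.2 * 1.13
= 4.746 m
Then, calculate the area:
Area = burden * spacing = 4.2 * 4.746
= 19.9332 m^2

19.9332 m^2


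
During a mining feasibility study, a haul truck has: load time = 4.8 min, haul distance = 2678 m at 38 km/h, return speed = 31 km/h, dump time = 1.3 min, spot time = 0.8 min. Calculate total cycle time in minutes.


16.3116 min

Convert haul speed to m/min: 38 * 1000/60 = 633.3333333 m/min
Haul time = 2678 / 633.3333333 = 4.228421053 min
Convert return speed to m/min: 31 * 1000/60 = 516.6666667 m/min
Return time = 2678 / 516.6666667 = 5.183225806 min
Total cycle time:
= 4.8 + 4.228421053 + 1.3 + 5.183225806 + 0.8
= 16.3116 min


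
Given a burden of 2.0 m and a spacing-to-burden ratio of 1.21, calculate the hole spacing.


Spacing = burden * ratio
= 2.0 * 1.21
= 2.42 m

2.42 m


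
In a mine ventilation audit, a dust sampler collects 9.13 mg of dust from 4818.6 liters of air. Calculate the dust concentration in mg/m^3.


1.8947 mg/m^3

Convert liters to m^3: 1 m^3 = 1000 L
Concentration = mass / volume * 1000
= 9.13 / 4818.6 * 1000
= 0.001894741211 * 1000
= 1.8947 mg/m^3


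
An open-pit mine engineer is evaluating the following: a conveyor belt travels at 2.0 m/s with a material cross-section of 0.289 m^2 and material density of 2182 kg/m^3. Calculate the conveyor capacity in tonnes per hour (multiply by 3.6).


Volumetric flow = speed * area
= 2.0 * 0.289 = 0.578 m^3/s
Mass flow = volumetric * density
= 0.578 * 2182 = 1261.196 kg/s
Convert to t/h: multiply by 3.6
Capacity = 1261.196 * 3.6
= 4540.3056 t/h

4540.3056 t/h
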